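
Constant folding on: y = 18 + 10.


18 + 10 = 28 at compile time
Optimized: y = 28


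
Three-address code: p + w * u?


Break into single-operator statements:
t1 = w * u
t2 = p + t1


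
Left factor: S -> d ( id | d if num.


Common prefix: 'd'
Factored: S -> d S', S' -> ( id | if num


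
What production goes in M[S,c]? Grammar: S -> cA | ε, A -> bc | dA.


For [S, c]: 'c' ∈ FIRST(cA)
Entry: S -> cA


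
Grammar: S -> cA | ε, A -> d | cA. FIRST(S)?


Per alternative of S: FIRST(cA) = {c}; FIRST(ε) = {ε}
FIRST(S) = {c, ε}


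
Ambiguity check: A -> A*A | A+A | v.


'v*v+v' has two parse trees (no precedence encoded between * and +)
Ambiguous


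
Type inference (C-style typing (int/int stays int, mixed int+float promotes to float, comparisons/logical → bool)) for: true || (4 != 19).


Operand types: bool || bool
Rule: logical operators take bool operands and yield bool
Result type: bool


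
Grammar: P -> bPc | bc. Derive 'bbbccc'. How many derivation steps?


Derivation: P => bPc => bbPcc => bbbccc
Steps: 3


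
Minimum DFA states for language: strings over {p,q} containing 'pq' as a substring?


KMP-style automaton: 2 progress states + 1 absorbing accept = 3
Minimal DFA: 3 states


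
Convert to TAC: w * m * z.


Break into single-operator statements:
t1 = w * m
t2 = t1 * z


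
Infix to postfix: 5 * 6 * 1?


Left to right (same or higher precedence on left)
Postfix: 5 6 * 1 *


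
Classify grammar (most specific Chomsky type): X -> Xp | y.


Left-linear: every RHS is a terminal or one nonterminal followed by a terminal
Classification: Type 3 (Regular)


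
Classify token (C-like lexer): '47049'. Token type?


Pattern: digits only
Type: INTEGER_LITERAL


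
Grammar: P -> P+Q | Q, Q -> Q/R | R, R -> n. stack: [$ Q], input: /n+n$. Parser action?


shift '/' to continue Q -> Q/R
Action: shift


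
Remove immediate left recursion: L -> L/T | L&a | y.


Left-recursive alternatives: L/T, L&a; non-recursive: y
Introduce L': L -> yL', L' -> /TL' | &aL' | ε


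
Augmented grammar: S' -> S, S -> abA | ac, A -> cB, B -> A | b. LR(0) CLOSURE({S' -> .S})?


Start: S' -> .S
For each item with dot before a nonterminal B, add B -> .γ for every B-production
Closure: [S' -> .S, S -> .abA, S -> .ac]


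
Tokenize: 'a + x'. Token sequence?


Scan left to right, longest-match per lexeme
Tokens: ID(a), OP(+), ID(x)


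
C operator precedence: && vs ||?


'&&' is logical AND (level 2); '||' is logical OR (level 1)
Higher level binds tighter
'&&' has higher precedence than '||'


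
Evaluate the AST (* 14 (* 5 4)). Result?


Evaluate inner: (* 5 4) = 20
Evaluate root: (* 14 20) = 280
Result: 280


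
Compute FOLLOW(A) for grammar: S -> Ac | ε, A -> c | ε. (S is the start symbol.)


$ ∈ FOLLOW(S). For each A -> αBβ: add FIRST(β)\{ε} to FOLLOW(B); if β nullable, add FOLLOW(A).
FOLLOW(A) = {c}


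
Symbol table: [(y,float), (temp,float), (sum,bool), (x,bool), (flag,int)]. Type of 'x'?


Lookup 'x' → type bool


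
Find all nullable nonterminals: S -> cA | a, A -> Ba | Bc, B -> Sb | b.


A nonterminal is nullable iff some alternative derives ε (directly, or every symbol in it is nullable)
Nullable: {}


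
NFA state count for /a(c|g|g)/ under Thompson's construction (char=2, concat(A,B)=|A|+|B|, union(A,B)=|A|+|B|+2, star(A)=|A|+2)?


Syntax tree has 4 char leaf(s), 2 union(s), 0 star(s)
chars contribute 4×2 = 8; each union adds +2; each star adds +2
Total: 8 + 4 + 0 = 12 states


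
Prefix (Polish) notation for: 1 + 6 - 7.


left-to-right (same/higher precedence on left): tree is (- (+ 1 6) 7)
Prefix: - + 1 6 7


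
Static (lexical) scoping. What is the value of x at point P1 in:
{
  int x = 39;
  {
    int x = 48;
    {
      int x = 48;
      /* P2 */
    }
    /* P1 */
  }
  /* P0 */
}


x declared in the same block as P1
x = 48


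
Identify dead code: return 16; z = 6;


statement follows a return and is unreachable
Dead: 'z = 6'


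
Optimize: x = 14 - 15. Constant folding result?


14 - 15 = -1 at compile time
Optimized: x = -1


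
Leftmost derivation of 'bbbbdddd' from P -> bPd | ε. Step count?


Derivation: P => bPd => bbPdd => bbbPddd => bbbbPdddd => bbbbdddd
Steps: 5


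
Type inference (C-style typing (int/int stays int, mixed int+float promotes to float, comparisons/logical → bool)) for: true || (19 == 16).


Operand types: bool || bool
Rule: logical operators take bool operands and yield bool
Result type: bool


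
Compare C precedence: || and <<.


'<<' is shift (level 8); '||' is logical OR (level 1)
Higher level binds tighter
'<<' has higher precedence than '||'


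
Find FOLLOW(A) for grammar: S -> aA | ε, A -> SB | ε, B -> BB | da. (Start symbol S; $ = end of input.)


$ ∈ FOLLOW(S). For each A -> αBβ: add FIRST(β)\{ε} to FOLLOW(B); if β nullable, add FOLLOW(A).
FOLLOW(A) = {$, d}


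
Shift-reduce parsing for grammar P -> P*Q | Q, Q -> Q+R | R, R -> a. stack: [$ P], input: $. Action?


start symbol P on stack, input exhausted
Action: accept


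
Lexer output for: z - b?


Scan left to right, longest-match per lexeme
Tokens: ID(z), OP(-), ID(b)


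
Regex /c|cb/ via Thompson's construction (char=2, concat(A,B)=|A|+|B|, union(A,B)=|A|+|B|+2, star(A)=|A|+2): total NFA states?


Syntax tree has 3 char leaf(s), 1 union(s), 0 star(s)
chars contribute 3×2 = 6; each union adds +2; each star adds +2
Total: 6 + 2 + 0 = 8 states


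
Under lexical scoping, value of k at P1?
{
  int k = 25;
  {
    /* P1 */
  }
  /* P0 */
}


P1's block does not declare k; resolves to the enclosing declaration at depth 0
k = 25


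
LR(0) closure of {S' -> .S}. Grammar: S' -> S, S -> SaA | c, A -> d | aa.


Start: S' -> .S
For each item with dot before a nonterminal B, add B -> .γ for every B-production
Closure: [S' -> .S, S -> .SaA, S -> .c]


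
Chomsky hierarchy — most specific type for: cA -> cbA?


LHS has context (more than one symbol) and |LHS| ≤ |RHS|
Classification: Type 1 (Context-Sensitive)


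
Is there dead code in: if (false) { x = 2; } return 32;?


condition is constant false, so the whole block is unreachable
Dead: 'if (false) { x = 2; }'


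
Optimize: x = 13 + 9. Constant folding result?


13 + 9 = 22 at compile time
Optimized: x = 22


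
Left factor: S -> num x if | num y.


Common prefix: 'num'
Factored: S -> num S', S' -> x if | y


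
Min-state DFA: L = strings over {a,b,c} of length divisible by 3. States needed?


Track length mod 3: states 0..2, accept at 0
Minimal DFA: 3 states


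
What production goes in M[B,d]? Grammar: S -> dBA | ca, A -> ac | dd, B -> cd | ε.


For [B, d]: ε is nullable and 'd' ∈ FOLLOW(B)
Entry: B -> ε


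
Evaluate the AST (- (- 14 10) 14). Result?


Evaluate inner: (- 14 10) = 4
Evaluate root: (- 4 14) = -10
Result: -10


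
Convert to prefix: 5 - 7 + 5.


left-to-right (same/higher precedence on left): tree is (+ (- 5 7) 5)
Prefix: + - 5 7 5


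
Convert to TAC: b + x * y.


Break into single-operator statements:
t1 = x * y
t2 = b + t1


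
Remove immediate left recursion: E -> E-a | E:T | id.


Left-recursive alternatives: E-a, E:T; non-recursive: id
Introduce E': E -> idE', E' -> -aE' | :TE' | ε


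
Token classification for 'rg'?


Pattern: letter/underscore followed by alphanumerics, not a keyword
Type: IDENTIFIER


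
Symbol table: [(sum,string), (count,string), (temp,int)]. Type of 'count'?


Lookup 'count' → type string


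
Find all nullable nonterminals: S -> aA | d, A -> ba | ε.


A nonterminal is nullable iff some alternative derives ε (directly, or every symbol in it is nullable)
Nullable: {A}


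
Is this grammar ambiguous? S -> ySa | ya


balanced y^n…a^n: each string has a unique parse
Unambiguous


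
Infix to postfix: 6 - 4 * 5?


* has higher precedence, evaluate 4*5 first
Postfix: 6 4 5 * -


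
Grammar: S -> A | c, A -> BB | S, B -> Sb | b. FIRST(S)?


Per alternative of S: FIRST(A) = {b, c}; FIRST(c) = {c}
FIRST(S) = {b, c}


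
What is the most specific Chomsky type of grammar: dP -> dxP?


LHS has context (more than one symbol) and |LHS| ≤ |RHS|
Classification: Type 1 (Context-Sensitive)


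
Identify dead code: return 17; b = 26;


statement follows a return and is unreachable
Dead: 'b = 26'


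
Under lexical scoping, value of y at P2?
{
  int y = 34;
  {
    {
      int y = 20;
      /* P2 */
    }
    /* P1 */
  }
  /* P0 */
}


y declared in the same block as P2
y = 20


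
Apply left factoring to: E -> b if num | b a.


Common prefix: 'b'
Factored: E -> b E', E' -> if num | a


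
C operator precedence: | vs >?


'>' is relational (level 7); '|' is bitwise OR (level 3)
Higher level binds tighter
'>' has higher precedence than '|'


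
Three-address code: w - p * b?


Break into single-operator statements:
t1 = p * b
t2 = w - t1


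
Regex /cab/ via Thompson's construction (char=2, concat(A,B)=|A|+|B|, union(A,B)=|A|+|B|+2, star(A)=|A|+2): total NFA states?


Syntax tree has 3 char leaf(s), 0 union(s), 0 star(s)
chars contribute 3×2 = 6; each union adds +2; each star adds +2
Total: 6 + 0 + 0 = 6 states


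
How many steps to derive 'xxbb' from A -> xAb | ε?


Derivation: A => xAb => xxAbb => xxbb
Steps: 3


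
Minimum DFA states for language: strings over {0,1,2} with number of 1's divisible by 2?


Track (count of 1) mod 2: states 0..1, accept at 0
Minimal DFA: 2 states


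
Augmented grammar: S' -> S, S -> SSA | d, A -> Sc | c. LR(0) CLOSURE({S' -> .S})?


Start: S' -> .S
For each item with dot before a nonterminal B, add B -> .γ for every B-production
Closure: [S' -> .S, S -> .SSA, S -> .d]


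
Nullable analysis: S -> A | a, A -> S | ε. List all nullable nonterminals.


A nonterminal is nullable iff some alternative derives ε (directly, or every symbol in it is nullable)
Nullable: {A, S}


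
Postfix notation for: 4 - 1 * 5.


* has higher precedence, evaluate 1*5 first
Postfix: 4 1 5 * -


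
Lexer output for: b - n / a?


Scan left to right, longest-match per lexeme
Tokens: ID(b), OP(-), ID(n), OP(/), ID(a)


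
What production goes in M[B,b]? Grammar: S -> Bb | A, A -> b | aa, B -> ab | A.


For [B, b]: 'b' ∈ FIRST(A)
Entry: B -> A


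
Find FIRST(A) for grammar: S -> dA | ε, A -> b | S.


Per alternative of A: FIRST(b) = {b}; FIRST(S) = {d, ε}
FIRST(A) = {b, d, ε}


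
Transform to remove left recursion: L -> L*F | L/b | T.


Left-recursive alternatives: L*F, L/b; non-recursive: T
Introduce L': L -> TL', L' -> *FL' | /bL' | ε


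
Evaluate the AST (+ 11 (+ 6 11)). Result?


Evaluate inner: (+ 6 11) = 17
Evaluate root: (+ 11 17) = 28
Result: 28


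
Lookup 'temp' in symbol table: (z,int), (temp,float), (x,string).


Lookup 'temp' → type float


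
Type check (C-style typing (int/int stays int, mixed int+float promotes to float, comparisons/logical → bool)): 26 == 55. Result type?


Operand types: int == int
Rule: comparison yields bool
Result type: bool


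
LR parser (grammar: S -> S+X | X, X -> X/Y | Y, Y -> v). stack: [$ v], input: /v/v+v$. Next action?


'v' on top is the handle for Y -> v
Action: reduce (Y -> v)


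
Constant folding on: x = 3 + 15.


3 + 15 = 18 at compile time
Optimized: x = 18


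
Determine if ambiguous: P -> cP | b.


right-linear, alternatives start with distinct terminals 'c' vs 'b': unique leftmost derivation
Unambiguous


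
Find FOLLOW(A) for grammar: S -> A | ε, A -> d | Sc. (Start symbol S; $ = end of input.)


$ ∈ FOLLOW(S). For each A -> αBβ: add FIRST(β)\{ε} to FOLLOW(B); if β nullable, add FOLLOW(A).
FOLLOW(A) = {$, c}


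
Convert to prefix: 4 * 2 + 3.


left-to-right (same/higher precedence on left): tree is (+ (* 4 2) 3)
Prefix: + * 4 2 3


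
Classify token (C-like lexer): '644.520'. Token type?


Pattern: digits with a decimal point
Type: FLOAT_LITERAL


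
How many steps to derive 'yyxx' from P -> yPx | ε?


Derivation: P => yPx => yyPxx => yyxx
Steps: 3


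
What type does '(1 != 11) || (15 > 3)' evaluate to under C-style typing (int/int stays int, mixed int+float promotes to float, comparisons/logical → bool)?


Operand types: bool || bool
Rule: logical operators take bool operands and yield bool
Result type: bool


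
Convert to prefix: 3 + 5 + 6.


left-to-right (same/higher precedence on left): tree is (+ (+ 3 5) 6)
Prefix: + + 3 5 6


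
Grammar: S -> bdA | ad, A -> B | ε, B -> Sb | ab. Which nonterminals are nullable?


A nonterminal is nullable iff some alternative derives ε (directly, or every symbol in it is nullable)
Nullable: {A}


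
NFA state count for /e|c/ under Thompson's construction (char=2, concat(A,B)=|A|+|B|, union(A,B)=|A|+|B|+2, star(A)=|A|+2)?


Syntax tree has 2 char leaf(s), 1 union(s), 0 star(s)
chars contribute 2×2 = 4; each union adds +2; each star adds +2
Total: 4 + 2 + 0 = 6 states


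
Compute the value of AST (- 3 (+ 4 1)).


Evaluate inner: (+ 4 1) = 5
Evaluate root: (- 3 5) = -2
Result: -2


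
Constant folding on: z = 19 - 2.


19 - 2 = 17 at compile time
Optimized: z = 17


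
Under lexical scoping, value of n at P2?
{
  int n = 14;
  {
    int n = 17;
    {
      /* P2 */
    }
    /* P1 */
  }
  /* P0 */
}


P2's block does not declare n; resolves to the enclosing declaration at depth 1
n = 17


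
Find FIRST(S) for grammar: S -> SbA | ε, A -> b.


Per alternative of S: FIRST(SbA) = {b}; FIRST(ε) = {ε}
FIRST(S) = {b, ε}


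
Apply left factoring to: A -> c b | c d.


Common prefix: 'c'
Factored: A -> c A', A' -> b | d


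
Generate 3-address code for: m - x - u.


Break into single-operator statements:
t1 = m - x
t2 = t1 - u


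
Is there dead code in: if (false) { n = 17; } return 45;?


condition is constant false, so the whole block is unreachable
Dead: 'if (false) { n = 17; }'


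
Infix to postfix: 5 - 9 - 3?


Left to right (same or higher precedence on left)
Postfix: 5 9 - 3 -


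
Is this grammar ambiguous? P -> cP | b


right-linear, alternatives start with distinct terminals 'c' vs 'b': unique leftmost derivation
Unambiguous


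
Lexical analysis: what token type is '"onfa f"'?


Pattern: double-quoted sequence
Type: STRING_LITERAL


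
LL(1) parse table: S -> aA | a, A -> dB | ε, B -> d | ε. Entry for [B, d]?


For [B, d]: 'd' ∈ FIRST(d)
Entry: B -> d


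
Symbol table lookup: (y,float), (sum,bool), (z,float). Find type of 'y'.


Lookup 'y' → type float


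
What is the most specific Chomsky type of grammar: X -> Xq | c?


Left-linear: every RHS is a terminal or one nonterminal followed by a terminal
Classification: Type 3 (Regular)


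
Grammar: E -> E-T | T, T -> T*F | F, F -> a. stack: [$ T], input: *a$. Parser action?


shift '*' to continue T -> T*F
Action: shift


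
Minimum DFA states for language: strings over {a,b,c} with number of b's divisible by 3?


Track (count of b) mod 3: states 0..2, accept at 0
Minimal DFA: 3 states


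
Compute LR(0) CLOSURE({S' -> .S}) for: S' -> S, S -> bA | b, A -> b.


Start: S' -> .S
For each item with dot before a nonterminal B, add B -> .γ for every B-production
Closure: [S' -> .S, S -> .bA, S -> .b]


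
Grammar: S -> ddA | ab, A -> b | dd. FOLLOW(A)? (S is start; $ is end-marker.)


$ ∈ FOLLOW(S). For each A -> αBβ: add FIRST(β)\{ε} to FOLLOW(B); if β nullable, add FOLLOW(A).
FOLLOW(A) = {$}


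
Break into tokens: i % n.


Scan left to right, longest-match per lexeme
Tokens: ID(i), OP(%), ID(n)


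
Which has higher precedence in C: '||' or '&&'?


'&&' is logical AND (level 2); '||' is logical OR (level 1)
Higher level binds tighter
'&&' has higher precedence than '||'


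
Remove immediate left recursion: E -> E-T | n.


Left-recursive alternatives: E-T; non-recursive: n
Introduce E': E -> nE', E' -> -TE' | ε


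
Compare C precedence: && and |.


'|' is bitwise OR (level 3); '&&' is logical AND (level 2)
Higher level binds tighter
'|' has higher precedence than '&&'


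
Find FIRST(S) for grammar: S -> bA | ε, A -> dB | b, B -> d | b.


Per alternative of S: FIRST(bA) = {b}; FIRST(ε) = {ε}
FIRST(S) = {b, ε}


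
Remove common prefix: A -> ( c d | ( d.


Common prefix: '('
Factored: A -> ( A', A' -> c d | d


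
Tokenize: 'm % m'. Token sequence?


Scan left to right, longest-match per lexeme
Tokens: ID(m), OP(%), ID(m)


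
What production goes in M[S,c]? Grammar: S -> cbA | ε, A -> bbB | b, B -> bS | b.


For [S, c]: 'c' ∈ FIRST(cbA)
Entry: S -> cbA


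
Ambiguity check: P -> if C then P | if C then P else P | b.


dangling else: 'if C then if C then b else b' parses two ways
Ambiguous


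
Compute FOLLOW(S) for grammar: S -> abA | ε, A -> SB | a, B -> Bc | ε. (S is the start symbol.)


$ ∈ FOLLOW(S). For each A -> αBβ: add FIRST(β)\{ε} to FOLLOW(B); if β nullable, add FOLLOW(A).
FOLLOW(S) = {$, c}


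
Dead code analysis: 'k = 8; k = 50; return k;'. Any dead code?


first assignment to k is overwritten before any read
Dead: 'k = 8'


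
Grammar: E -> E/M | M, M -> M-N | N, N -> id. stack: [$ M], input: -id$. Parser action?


shift '-' to continue M -> M-N
Action: shift


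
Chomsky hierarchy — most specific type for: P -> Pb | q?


Left-linear: every RHS is a terminal or one nonterminal followed by a terminal
Classification: Type 3 (Regular)


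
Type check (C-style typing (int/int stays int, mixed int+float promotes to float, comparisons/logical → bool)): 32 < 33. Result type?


Operand types: int < int
Rule: comparison yields bool
Result type: bool


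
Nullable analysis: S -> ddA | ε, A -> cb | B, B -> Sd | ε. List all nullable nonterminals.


A nonterminal is nullable iff some alternative derives ε (directly, or every symbol in it is nullable)
Nullable: {A, B, S}


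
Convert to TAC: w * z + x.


Break into single-operator statements:
t1 = w * z
t2 = t1 + x


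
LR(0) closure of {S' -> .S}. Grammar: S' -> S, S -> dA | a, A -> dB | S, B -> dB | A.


Start: S' -> .S
For each item with dot before a nonterminal B, add B -> .γ for every B-production
Closure: [S' -> .S, S -> .dA, S -> .a]


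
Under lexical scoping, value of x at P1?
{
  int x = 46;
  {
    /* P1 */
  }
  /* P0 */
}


P1's block does not declare x; resolves to the enclosing declaration at depth 0
x = 46


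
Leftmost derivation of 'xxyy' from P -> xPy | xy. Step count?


Derivation: P => xPy => xxyy
Steps: 2


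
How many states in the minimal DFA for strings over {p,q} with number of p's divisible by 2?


Track (count of p) mod 2: states 0..1, accept at 0
Minimal DFA: 2 states


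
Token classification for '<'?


Pattern: operator symbol
Type: OPERATOR


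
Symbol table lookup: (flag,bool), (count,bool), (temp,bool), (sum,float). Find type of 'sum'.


Lookup 'sum' → type float


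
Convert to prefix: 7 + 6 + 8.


left-to-right (same/higher precedence on left): tree is (+ (+ 7 6) 8)
Prefix: + + 7 6 8


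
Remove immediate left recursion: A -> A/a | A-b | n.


Left-recursive alternatives: A/a, A-b; non-recursive: n
Introduce A': A -> nA', A' -> /aA' | -bA' | ε


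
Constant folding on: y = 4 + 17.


4 + 17 = 21 at compile time
Optimized: y = 21


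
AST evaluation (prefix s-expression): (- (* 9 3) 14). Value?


Evaluate inner: (* 9 3) = 27
Evaluate root: (- 27 14) = 13
Result: 13


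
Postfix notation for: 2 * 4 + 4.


Left to right (same or higher precedence on left)
Postfix: 2 4 * 4 +


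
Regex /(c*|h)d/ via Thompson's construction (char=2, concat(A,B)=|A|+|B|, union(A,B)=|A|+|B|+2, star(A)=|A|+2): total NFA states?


Syntax tree has 3 char leaf(s), 1 union(s), 1 star(s)
chars contribute 3×2 = 6; each union adds +2; each star adds +2
Total: 6 + 2 + 2 = 10 states


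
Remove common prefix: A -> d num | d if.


Common prefix: 'd'
Factored: A -> d A', A' -> num | if


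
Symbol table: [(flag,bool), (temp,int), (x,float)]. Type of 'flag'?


Lookup 'flag' → type bool


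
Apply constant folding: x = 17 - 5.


17 - 5 = 12 at compile time
Optimized: x = 12


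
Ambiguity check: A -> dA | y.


right-linear, alternatives start with distinct terminals 'd' vs 'y': unique leftmost derivation
Unambiguous


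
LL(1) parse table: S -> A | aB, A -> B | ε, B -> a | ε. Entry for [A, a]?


For [A, a]: 'a' ∈ FIRST(B)
Entry: A -> B


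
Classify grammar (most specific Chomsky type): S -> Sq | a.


Left-linear: every RHS is a terminal or one nonterminal followed by a terminal
Classification: Type 3 (Regular)


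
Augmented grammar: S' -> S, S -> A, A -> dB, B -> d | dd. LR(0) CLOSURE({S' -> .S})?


Start: S' -> .S
For each item with dot before a nonterminal B, add B -> .γ for every B-production
Closure: [S' -> .S, S -> .A, A -> .dB]


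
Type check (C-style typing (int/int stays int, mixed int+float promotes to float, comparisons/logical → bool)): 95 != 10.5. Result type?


Operand types: int != float
Rule: comparison yields bool
Result type: bool


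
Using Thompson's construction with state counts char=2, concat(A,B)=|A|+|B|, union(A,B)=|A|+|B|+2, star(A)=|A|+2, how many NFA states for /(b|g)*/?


Syntax tree has 2 char leaf(s), 1 union(s), 1 star(s)
chars contribute 2×2 = 4; each union adds +2; each star adds +2
Total: 4 + 2 + 2 = 8 states


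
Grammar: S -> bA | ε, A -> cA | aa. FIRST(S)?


Per alternative of S: FIRST(bA) = {b}; FIRST(ε) = {ε}
FIRST(S) = {b, ε}


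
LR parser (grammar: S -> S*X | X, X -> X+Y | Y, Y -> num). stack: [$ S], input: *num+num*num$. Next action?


shift '*' to continue S -> S*X
Action: shift


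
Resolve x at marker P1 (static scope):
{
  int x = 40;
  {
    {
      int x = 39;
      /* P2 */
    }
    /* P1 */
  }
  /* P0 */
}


P1's block does not declare x; resolves to the enclosing declaration at depth 0
x = 40


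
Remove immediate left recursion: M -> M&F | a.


Left-recursive alternatives: M&F; non-recursive: a
Introduce M': M -> aM', M' -> &FM' | ε


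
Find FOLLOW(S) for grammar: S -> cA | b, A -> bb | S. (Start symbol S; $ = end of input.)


$ ∈ FOLLOW(S). For each A -> αBβ: add FIRST(β)\{ε} to FOLLOW(B); if β nullable, add FOLLOW(A).
FOLLOW(S) = {$}


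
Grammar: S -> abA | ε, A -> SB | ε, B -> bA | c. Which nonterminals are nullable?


A nonterminal is nullable iff some alternative derives ε (directly, or every symbol in it is nullable)
Nullable: {A, S}


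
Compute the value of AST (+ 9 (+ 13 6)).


Evaluate inner: (+ 13 6) = 19
Evaluate root: (+ 9 19) = 28
Result: 28


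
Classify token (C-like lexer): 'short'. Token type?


Pattern: reserved word
Type: KEYWORD


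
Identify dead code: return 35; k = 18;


statement follows a return and is unreachable
Dead: 'k = 18'


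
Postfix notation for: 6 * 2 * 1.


Left to right (same or higher precedence on left)
Postfix: 6 2 * 1 *


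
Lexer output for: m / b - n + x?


Scan left to right, longest-match per lexeme
Tokens: ID(m), OP(/), ID(b), OP(-), ID(n), OP(+), ID(x)


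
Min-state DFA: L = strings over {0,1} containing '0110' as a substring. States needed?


KMP-style automaton: 4 progress states + 1 absorbing accept = 5
Minimal DFA: 5 states


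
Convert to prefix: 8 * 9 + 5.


left-to-right (same/higher precedence on left): tree is (+ (* 8 9) 5)
Prefix: + * 8 9 5


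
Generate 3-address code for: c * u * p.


Break into single-operator statements:
t1 = c * u
t2 = t1 * p


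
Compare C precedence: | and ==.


'==' is equality (level 6); '|' is bitwise OR (level 3)
Higher level binds tighter
'==' has higher precedence than '|'


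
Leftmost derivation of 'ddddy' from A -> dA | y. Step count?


Derivation: A => dA => ddA => dddA => ddddA => ddddy
Steps: 5


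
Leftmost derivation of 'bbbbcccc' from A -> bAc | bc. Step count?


Derivation: A => bAc => bbAcc => bbbAccc => bbbbcccc
Steps: 4


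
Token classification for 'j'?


Pattern: letter/underscore followed by alphanumerics, not a keyword
Type: IDENTIFIER


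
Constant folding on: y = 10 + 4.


10 + 4 = 14 at compile time
Optimized: y = 14


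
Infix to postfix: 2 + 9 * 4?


* has higher precedence, evaluate 9*4 first
Postfix: 2 9 4 * +


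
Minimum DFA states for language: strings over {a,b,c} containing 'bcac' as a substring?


KMP-style automaton: 4 progress states + 1 absorbing accept = 5
Minimal DFA: 5 states


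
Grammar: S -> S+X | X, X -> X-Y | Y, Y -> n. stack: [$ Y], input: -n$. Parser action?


'Y' (not preceded by X-) is the handle for X -> Y
Action: reduce (X -> Y)


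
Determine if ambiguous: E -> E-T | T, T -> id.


precedence layered via separate nonterminal T: deterministic
Unambiguous


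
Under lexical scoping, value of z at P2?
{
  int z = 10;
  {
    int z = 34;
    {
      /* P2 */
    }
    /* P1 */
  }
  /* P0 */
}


P2's block does not declare z; resolves to the enclosing declaration at depth 1
z = 34


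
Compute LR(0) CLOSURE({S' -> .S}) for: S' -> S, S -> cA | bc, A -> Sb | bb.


Start: S' -> .S
For each item with dot before a nonterminal B, add B -> .γ for every B-production
Closure: [S' -> .S, S -> .cA, S -> .bc]


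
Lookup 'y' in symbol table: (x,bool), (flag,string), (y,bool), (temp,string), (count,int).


Lookup 'y' → type bool


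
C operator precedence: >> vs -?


'-' is additive (level 9); '>>' is shift (level 8)
Higher level binds tighter
'-' has higher precedence than '>>'


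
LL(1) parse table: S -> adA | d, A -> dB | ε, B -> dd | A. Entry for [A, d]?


For [A, d]: 'd' ∈ FIRST(dB)
Entry: A -> dB


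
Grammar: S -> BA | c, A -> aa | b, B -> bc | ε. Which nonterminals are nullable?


A nonterminal is nullable iff some alternative derives ε (directly, or every symbol in it is nullable)
Nullable: {B}


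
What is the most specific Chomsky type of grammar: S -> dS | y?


Right-linear: every RHS is a terminal or a terminal followed by one nonterminal
Classification: Type 3 (Regular)


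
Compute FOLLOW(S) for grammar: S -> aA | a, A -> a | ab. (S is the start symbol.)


$ ∈ FOLLOW(S). For each A -> αBβ: add FIRST(β)\{ε} to FOLLOW(B); if β nullable, add FOLLOW(A).
FOLLOW(S) = {$}


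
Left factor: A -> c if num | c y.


Common prefix: 'c'
Factored: A -> c A', A' -> if num | y


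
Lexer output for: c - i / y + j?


Scan left to right, longest-match per lexeme
Tokens: ID(c), OP(-), ID(i), OP(/), ID(y), OP(+), ID(j)


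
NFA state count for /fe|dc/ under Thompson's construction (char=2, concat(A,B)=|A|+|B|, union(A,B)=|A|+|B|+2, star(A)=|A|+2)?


Syntax tree has 4 char leaf(s), 1 union(s), 0 star(s)
chars contribute 4×2 = 8; each union adds +2; each star adds +2
Total: 8 + 2 + 0 = 10 states


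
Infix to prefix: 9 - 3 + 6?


left-to-right (same/higher precedence on left): tree is (+ (- 9 3) 6)
Prefix: + - 9 3 6


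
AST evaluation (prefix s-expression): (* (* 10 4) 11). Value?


Evaluate inner: (* 10 4) = 40
Evaluate root: (* 40 11) = 440
Result: 440


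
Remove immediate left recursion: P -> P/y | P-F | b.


Left-recursive alternatives: P/y, P-F; non-recursive: b
Introduce P': P -> bP', P' -> /yP' | -FP' | ε


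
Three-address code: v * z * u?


Break into single-operator statements:
t1 = v * z
t2 = t1 * u


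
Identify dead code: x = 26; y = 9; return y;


x is assigned but never read
Dead: 'x = 26'


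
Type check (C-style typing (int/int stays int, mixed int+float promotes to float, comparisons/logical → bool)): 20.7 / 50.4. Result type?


Operand types: float / float
Rule: mixed int/float promotes to float; int/int stays int
Result type: float


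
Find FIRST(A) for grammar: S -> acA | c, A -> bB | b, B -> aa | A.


Per alternative of A: FIRST(bB) = {b}; FIRST(b) = {b}
FIRST(A) = {b}


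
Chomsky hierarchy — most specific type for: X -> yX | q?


Right-linear: every RHS is a terminal or a terminal followed by one nonterminal
Classification: Type 3 (Regular)


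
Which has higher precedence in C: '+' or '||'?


'+' is additive (level 9); '||' is logical OR (level 1)
Higher level binds tighter
'+' has higher precedence than '||'


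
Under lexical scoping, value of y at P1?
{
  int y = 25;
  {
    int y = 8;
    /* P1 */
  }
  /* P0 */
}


y declared in the same block as P1
y = 8


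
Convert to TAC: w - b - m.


Break into single-operator statements:
t1 = w - b
t2 = t1 - m


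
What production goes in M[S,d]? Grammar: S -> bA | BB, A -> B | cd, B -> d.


For [S, d]: 'd' ∈ FIRST(BB)
Entry: S -> BB


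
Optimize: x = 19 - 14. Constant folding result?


19 - 14 = 5 at compile time
Optimized: x = 5


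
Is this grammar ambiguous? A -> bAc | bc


balanced b^n…c^n: each string has a unique parse
Unambiguous


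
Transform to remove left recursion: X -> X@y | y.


Left-recursive alternatives: X@y; non-recursive: y
Introduce X': X -> yX', X' -> @yX' | ε


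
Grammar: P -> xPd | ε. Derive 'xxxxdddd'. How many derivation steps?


Derivation: P => xPd => xxPdd => xxxPddd => xxxxPdddd => xxxxdddd
Steps: 5


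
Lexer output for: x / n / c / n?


Scan left to right, longest-match per lexeme
Tokens: ID(x), OP(/), ID(n), OP(/), ID(c), OP(/), ID(n)


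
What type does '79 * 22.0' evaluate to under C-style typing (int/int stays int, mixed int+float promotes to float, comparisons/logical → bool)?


Operand types: int * float
Rule: mixed int/float promotes to float; int/int stays int
Result type: float


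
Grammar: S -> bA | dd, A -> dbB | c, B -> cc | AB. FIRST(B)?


Per alternative of B: FIRST(cc) = {c}; FIRST(AB) = {c, d}
FIRST(B) = {c, d}


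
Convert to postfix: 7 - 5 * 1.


* has higher precedence, evaluate 5*1 first
Postfix: 7 5 1 * -


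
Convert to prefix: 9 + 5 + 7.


left-to-right (same/higher precedence on left): tree is (+ (+ 9 5) 7)
Prefix: + + 9 5 7


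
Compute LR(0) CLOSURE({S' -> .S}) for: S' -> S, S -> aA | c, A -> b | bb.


Start: S' -> .S
For each item with dot before a nonterminal B, add B -> .γ for every B-production
Closure: [S' -> .S, S -> .aA, S -> .c]


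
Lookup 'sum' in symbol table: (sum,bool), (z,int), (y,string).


Lookup 'sum' → type bool


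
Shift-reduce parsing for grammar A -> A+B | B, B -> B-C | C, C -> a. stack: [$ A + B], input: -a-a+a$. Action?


'-' can extend B; shift to build B -> B-C
Action: shift


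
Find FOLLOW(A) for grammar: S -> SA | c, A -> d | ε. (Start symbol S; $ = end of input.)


$ ∈ FOLLOW(S). For each A -> αBβ: add FIRST(β)\{ε} to FOLLOW(B); if β nullable, add FOLLOW(A).
FOLLOW(A) = {$, d}


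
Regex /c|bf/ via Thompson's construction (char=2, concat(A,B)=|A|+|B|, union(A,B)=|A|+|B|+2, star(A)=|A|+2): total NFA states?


Syntax tree has 3 char leaf(s), 1 union(s), 0 star(s)
chars contribute 3×2 = 6; each union adds +2; each star adds +2
Total: 6 + 2 + 0 = 8 states


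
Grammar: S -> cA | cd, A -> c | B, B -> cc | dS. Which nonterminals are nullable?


A nonterminal is nullable iff some alternative derives ε (directly, or every symbol in it is nullable)
Nullable: {}


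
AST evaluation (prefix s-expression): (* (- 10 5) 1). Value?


Evaluate inner: (- 10 5) = 5
Evaluate root: (* 5 1) = 5
Result: 5


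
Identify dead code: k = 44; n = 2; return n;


k is assigned but never read
Dead: 'k = 44'


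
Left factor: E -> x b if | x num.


Common prefix: 'x'
Factored: E -> x E', E' -> b if | num


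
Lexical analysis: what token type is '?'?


Pattern: operator symbol
Type: OPERATOR


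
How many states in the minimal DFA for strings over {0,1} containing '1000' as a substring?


KMP-style automaton: 4 progress states + 1 absorbing accept = 5
Minimal DFA: 5 states


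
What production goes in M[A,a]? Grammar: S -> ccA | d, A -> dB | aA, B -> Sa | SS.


For [A, a]: 'a' ∈ FIRST(aA)
Entry: A -> aA


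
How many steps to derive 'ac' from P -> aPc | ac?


Derivation: P => ac
Steps: 1


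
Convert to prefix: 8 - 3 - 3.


left-to-right (same/higher precedence on left): tree is (- (- 8 3) 3)
Prefix: - - 8 3 3


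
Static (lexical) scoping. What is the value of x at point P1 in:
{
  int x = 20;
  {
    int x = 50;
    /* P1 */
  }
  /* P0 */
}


x declared in the same block as P1
x = 50


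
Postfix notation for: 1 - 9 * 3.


* has higher precedence, evaluate 9*3 first
Postfix: 1 9 3 * -


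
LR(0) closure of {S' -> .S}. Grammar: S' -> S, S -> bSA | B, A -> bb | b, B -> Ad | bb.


Start: S' -> .S
For each item with dot before a nonterminal B, add B -> .γ for every B-production
Closure: [S' -> .S, S -> .bSA, S -> .B, B -> .Ad, B -> .bb, A -> .bb, A -> .b]


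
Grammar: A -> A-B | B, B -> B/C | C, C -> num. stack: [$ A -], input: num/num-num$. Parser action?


no handle ('A-' is not any RHS); shift 'num'
Action: shift


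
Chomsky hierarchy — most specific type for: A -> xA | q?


Right-linear: every RHS is a terminal or a terminal followed by one nonterminal
Classification: Type 3 (Regular)


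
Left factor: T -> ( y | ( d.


Common prefix: '('
Factored: T -> ( T', T' -> y | d


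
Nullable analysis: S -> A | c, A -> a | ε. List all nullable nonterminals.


A nonterminal is nullable iff some alternative derives ε (directly, or every symbol in it is nullable)
Nullable: {A, S}


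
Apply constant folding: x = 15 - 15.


15 - 15 = 0 at compile time
Optimized: x = 0


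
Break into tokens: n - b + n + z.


Scan left to right, longest-match per lexeme
Tokens: ID(n), OP(-), ID(b), OP(+), ID(n), OP(+), ID(z)


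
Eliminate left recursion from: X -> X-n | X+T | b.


Left-recursive alternatives: X-n, X+T; non-recursive: b
Introduce X': X -> bX', X' -> -nX' | +TX' | ε


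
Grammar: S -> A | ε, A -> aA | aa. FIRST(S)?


Per alternative of S: FIRST(A) = {a}; FIRST(ε) = {ε}
FIRST(S) = {a, ε}


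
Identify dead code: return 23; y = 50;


statement follows a return and is unreachable
Dead: 'y = 50'


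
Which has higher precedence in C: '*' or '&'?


'*' is multiplicative (level 10); '&' is bitwise AND (level 5)
Higher level binds tighter
'*' has higher precedence than '&'


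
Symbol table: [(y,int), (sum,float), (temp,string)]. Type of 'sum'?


Lookup 'sum' → type float


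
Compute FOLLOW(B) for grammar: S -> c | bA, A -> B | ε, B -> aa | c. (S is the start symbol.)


$ ∈ FOLLOW(S). For each A -> αBβ: add FIRST(β)\{ε} to FOLLOW(B); if β nullable, add FOLLOW(A).
FOLLOW(B) = {$}


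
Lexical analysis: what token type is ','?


Pattern: delimiter/punctuation
Type: PUNCTUATION


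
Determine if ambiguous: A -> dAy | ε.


balanced d^n…y^n: each string has a unique parse
Unambiguous


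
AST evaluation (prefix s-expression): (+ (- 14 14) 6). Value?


Evaluate inner: (- 14 14) = 0
Evaluate root: (+ 0 6) = 6
Result: 6


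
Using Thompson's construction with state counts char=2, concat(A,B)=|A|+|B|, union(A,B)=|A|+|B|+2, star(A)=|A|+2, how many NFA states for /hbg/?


Syntax tree has 3 char leaf(s), 0 union(s), 0 star(s)
chars contribute 3×2 = 6; each union adds +2; each star adds +2
Total: 6 + 0 + 0 = 6 states


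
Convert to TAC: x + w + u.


Break into single-operator statements:
t1 = x + w
t2 = t1 + u


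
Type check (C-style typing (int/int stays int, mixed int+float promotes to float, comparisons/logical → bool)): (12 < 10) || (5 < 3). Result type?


Operand types: bool || bool
Rule: logical operators take bool operands and yield bool
Result type: bool


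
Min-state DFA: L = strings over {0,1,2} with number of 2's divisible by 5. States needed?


Track (count of 2) mod 5: states 0..4, accept at 0
Minimal DFA: 5 states


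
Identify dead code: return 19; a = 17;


statement follows a return and is unreachable
Dead: 'a = 17'


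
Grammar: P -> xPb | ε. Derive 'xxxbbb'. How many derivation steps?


Derivation: P => xPb => xxPbb => xxxPbbb => xxxbbb
Steps: 4


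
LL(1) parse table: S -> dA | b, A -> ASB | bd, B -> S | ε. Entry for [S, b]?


For [S, b]: 'b' ∈ FIRST(b)
Entry: S -> b


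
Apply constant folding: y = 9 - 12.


9 - 12 = -3 at compile time
Optimized: y = -3


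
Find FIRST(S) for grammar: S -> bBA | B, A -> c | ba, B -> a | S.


Per alternative of S: FIRST(bBA) = {b}; FIRST(B) = {a, b}
FIRST(S) = {a, b}


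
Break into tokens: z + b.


Scan left to right, longest-match per lexeme
Tokens: ID(z), OP(+), ID(b)


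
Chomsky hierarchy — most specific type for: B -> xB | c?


Right-linear: every RHS is a terminal or a terminal followed by one nonterminal
Classification: Type 3 (Regular)


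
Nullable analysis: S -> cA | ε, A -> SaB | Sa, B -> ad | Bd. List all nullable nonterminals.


A nonterminal is nullable iff some alternative derives ε (directly, or every symbol in it is nullable)
Nullable: {S}


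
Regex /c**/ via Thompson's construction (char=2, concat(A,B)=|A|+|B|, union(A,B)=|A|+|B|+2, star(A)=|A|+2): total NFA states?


Syntax tree has 1 char leaf(s), 0 union(s), 2 star(s)
chars contribute 1×2 = 2; each union adds +2; each star adds +2
Total: 2 + 0 + 4 = 6 states


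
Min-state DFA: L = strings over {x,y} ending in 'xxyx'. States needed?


Track the longest suffix of input matching a prefix of 'xxyx': 5 classes (prefixes of length 0..4)
Minimal DFA: 5 states


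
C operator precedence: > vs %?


'%' is multiplicative (level 10); '>' is relational (level 7)
Higher level binds tighter
'%' has higher precedence than '>'


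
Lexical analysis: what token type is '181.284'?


Pattern: digits with a decimal point
Type: FLOAT_LITERAL


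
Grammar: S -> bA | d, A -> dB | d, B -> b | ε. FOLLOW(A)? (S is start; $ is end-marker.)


$ ∈ FOLLOW(S). For each A -> αBβ: add FIRST(β)\{ε} to FOLLOW(B); if β nullable, add FOLLOW(A).
FOLLOW(A) = {$}


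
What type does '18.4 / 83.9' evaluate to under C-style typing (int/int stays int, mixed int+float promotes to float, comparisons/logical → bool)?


Operand types: float / float
Rule: mixed int/float promotes to float; int/int stays int
Result type: float


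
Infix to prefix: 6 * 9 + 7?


left-to-right (same/higher precedence on left): tree is (+ (* 6 9) 7)
Prefix: + * 6 9 7


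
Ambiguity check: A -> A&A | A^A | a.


'a&a^a' has two parse trees (no precedence encoded between & and ^)
Ambiguous


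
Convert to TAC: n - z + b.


Break into single-operator statements:
t1 = n - z
t2 = t1 + b


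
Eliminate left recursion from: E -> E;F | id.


Left-recursive alternatives: E;F; non-recursive: id
Introduce E': E -> idE', E' -> ;FE' | ε


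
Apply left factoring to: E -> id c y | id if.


Common prefix: 'id'
Factored: E -> id E', E' -> c y | if


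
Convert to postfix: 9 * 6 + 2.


Left to right (same or higher precedence on left)
Postfix: 9 6 * 2 +
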